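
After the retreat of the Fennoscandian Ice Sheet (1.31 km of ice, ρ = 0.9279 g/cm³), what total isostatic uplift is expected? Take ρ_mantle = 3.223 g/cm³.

0.377 km

Removing the load lets mantle flow back in; uplift u satisfies ρ_ice t = ρ_m u.
u = t ρ_ice/ρ_m = 1.31 km × 0.9279/3.223 = 0.377 km.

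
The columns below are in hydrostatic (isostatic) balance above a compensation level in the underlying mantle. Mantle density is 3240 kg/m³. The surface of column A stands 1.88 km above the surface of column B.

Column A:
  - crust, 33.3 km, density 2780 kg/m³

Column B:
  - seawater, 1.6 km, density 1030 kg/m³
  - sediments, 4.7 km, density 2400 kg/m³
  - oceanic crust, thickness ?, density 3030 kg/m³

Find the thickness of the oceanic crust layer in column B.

Take the compensation level at the base of the deeper column (depth z_c below the surface of column A) and equate Σ ρ_i t_i down to z_c; mantle fills any gap and the z_c terms cancel.
Column A: 33.3×2780 + (z_c − 33.3)×3240
Column B: 1.88×0 + 1.6×1030 + 4.7×2400 + x×3030 + (z_c − 1.88 − 6.3 − x)×3240
The z_c×3240 term appears on both sides and cancels. Collect the known terms of each column as K = Σ(ρt)_known − 3240 × (depth of known layers): K_A = 92574 − 3240×33.3 = −15318; K_B = 12928 − 3240×(1.88 + 6.3) = −13575.2.
Balance: K_A = K_B − x×(3240 − 3030), so x = (K_B − K_A)/(3240 − 3030) = 1742.8/210 = 8.3 km.

8.3 km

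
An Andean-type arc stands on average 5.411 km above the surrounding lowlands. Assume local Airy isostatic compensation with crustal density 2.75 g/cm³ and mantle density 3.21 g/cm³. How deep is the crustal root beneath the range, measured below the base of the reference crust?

32.3 km

For local isostatic compensation: the weight of the topography is balanced by the buoyancy of the root, ρ_c h = (ρ_m − ρ_c) r.
r = h · ρ_c / (ρ_m − ρ_c) = 5.411 km × 2.75 / (3.21 − 2.75) = 32.3 km.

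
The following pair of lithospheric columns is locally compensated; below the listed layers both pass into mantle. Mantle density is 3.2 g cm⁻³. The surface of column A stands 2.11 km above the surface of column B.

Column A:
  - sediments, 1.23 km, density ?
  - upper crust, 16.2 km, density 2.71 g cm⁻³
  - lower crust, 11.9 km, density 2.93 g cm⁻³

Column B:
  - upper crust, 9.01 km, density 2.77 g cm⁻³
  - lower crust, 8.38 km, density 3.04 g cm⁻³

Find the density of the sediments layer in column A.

Take the compensation level at the base of the deeper column (depth z_c below the surface of column A) and equate Σ ρ_i t_i down to z_c; mantle fills any gap and the z_c terms cancel.
Column A: 1.23×ρ + 16.2×2.71 + 11.9×2.93 + (z_c − 29.33)×3.2
Column B: 2.11×0 + 9.01×2.77 + 8.38×3.04 + (z_c − 2.11 − 17.39)×3.2
The z_c×3.2 term appears on both sides and cancels. Collect the known terms of each column as K = Σ(ρt)_known − 3.2 × (depth of known layers): K_A = 78.769 − 3.2×29.33 = −15.087; K_B = 50.4329 − 3.2×(2.11 + 17.39) = −11.9671.
Balance: K_A + 1.23×ρ = K_B, so ρ = (K_B − K_A)/1.23 = 3.1199/1.23 = 2.54 g cm⁻³.

2.54 g cm⁻³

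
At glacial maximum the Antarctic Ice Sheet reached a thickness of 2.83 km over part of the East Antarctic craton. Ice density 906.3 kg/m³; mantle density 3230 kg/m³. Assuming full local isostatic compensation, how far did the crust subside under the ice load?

Balancing pressure at the compensation depth: the ice load ρ_ice t is balanced by mantle displaced below, ρ_m s.
s = t ρ_ice / ρ_m = 2.83 km × 906.3/3230 = 0.794 km.

0.794 km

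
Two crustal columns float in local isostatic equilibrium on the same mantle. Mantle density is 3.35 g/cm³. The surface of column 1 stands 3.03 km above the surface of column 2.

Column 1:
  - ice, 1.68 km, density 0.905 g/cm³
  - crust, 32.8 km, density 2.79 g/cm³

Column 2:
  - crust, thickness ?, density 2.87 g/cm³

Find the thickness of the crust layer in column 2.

25.7 km

Take the compensation level at the base of the deeper column (depth z_c below the surface of column 1) and equate Σ ρ_i t_i down to z_c; mantle fills any gap and the z_c terms cancel.
Column 1: 1.68×0.905 + 32.8×2.79 + (z_c − 34.48)×3.35
Column 2: 3.03×0 + x×2.87 + (z_c − 3.03 − 0 − x)×3.35
The z_c×3.35 term appears on both sides and cancels. Collect the known terms of each column as K = Σ(ρt)_known − 3.35 × (depth of known layers): K_1 = 93.0324 − 3.35×34.48 = −22.4756; K_2 = 0 − 3.35×(3.03 + 0) = −10.1505.
Balance: K_1 = K_2 − x×(3.35 − 2.87), so x = (K_2 − K_1)/(3.35 − 2.87) = 12.3251/0.48 = 25.7 km.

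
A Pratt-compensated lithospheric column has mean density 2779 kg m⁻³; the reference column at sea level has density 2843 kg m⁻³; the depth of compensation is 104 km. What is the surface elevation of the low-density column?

2.4 km

ρ_ref D = ρ (D + h) → h = D (ρ_ref − ρ)/ρ.
h = 104 km × (2843 − 2779)/2779 = 2.4 km.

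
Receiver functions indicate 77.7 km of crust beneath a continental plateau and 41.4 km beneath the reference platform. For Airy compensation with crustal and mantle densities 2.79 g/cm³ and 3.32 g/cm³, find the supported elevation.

Excess crust Δ = 77.7 km − 41.4 km = 36.3 km, split between elevation h and root r with h + r = Δ.
Airy balance ρ_c h = (ρ_m − ρ_c) r gives r = h ρ_c/(ρ_m − ρ_c), so h (1 + ρ_c/(ρ_m − ρ_c)) = Δ, i.e. h = Δ (ρ_m − ρ_c)/ρ_m.
h = 36.3 km × 0.53/3.32 = 5.79 km.

5.79 km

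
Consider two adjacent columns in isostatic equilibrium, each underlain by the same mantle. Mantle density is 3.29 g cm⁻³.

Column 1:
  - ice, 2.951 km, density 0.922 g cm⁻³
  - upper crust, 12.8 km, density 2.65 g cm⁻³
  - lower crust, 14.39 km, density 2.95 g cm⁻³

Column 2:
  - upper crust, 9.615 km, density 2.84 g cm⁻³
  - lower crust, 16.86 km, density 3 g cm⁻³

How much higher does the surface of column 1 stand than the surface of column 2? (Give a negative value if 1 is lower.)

3.3 km

For any compensation level in the mantle, the mantle terms cancel and isostasy reduces to e = (Σt_1 − Σt_2) − (Σ(ρt)_1 − Σ(ρt)_2) / ρ_m.
Σt_1 = 30.141 km; Σt_2 = 26.475 km; Σ(ρt)_1 = 79.091322; Σ(ρt)_2 = 77.8866 (in km·g cm⁻³).
e = (30.141 − 26.475) − (79.091322 − 77.8866) / 3.29 = 3.3 km.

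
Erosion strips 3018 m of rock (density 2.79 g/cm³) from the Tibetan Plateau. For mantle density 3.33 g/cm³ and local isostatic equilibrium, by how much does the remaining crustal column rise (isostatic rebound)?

2530 m

Unloading: uplift u = e ρ_c/ρ_m = 3018 m × 2.79/3.33 = 2530 m.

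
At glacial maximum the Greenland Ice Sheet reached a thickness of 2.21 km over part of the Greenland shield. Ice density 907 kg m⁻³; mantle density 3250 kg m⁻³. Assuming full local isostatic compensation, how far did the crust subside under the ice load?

0.617 km

Equating mass per unit area of the two columns: the ice load ρ_ice t is balanced by mantle displaced below, ρ_m s.
s = t ρ_ice / ρ_m = 2.21 km × 907/3250 = 0.617 km.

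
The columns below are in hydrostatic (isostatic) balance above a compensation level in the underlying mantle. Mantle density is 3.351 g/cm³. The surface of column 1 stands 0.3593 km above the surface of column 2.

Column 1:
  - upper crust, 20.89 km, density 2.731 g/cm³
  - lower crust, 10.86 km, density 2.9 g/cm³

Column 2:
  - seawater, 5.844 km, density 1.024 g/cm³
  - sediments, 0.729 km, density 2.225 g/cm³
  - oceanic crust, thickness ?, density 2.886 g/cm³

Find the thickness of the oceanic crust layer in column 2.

Take the compensation level at the base of the deeper column (depth z_c below the surface of column 1) and equate Σ ρ_i t_i down to z_c; mantle fills any gap and the z_c terms cancel.
Column 1: 20.89×2.731 + 10.86×2.9 + (z_c − 31.75)×3.351
Column 2: 0.3593×0 + 5.844×1.024 + 0.729×2.225 + x×2.886 + (z_c − 0.3593 − 6.573 − x)×3.351
The z_c×3.351 term appears on both sides and cancels. Collect the known terms of each column as K = Σ(ρt)_known − 3.351 × (depth of known layers): K_1 = 88.54459 − 3.351×31.75 = −17.84966; K_2 = 7.606281 − 3.351×(0.3593 + 6.573) = −15.6238563.
Balance: K_1 = K_2 − x×(3.351 − 2.886), so x = (K_2 − K_1)/(3.351 − 2.886) = 2.2258/0.465 = 4.79 km.

4.79 km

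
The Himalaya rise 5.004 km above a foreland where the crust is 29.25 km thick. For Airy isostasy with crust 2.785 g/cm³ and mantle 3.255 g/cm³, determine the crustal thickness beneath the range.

Root depth r = h ρ_c / (ρ_m − ρ_c) = 5.004 km × 2.785 / 0.47 = 29.65 km.
Total thickness = T + h + r = 29.25 km + 5.004 km + 29.65 km = 63.9 km.

63.9 km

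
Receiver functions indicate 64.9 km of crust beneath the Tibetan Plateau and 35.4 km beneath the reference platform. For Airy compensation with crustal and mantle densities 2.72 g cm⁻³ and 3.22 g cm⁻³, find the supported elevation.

4.58 km

Excess crust Δ = 64.9 km − 35.4 km = 29.5 km, split between elevation h and root r with h + r = Δ.
Airy balance ρ_c h = (ρ_m − ρ_c) r gives r = h ρ_c/(ρ_m − ρ_c), so h (1 + ρ_c/(ρ_m − ρ_c)) = Δ, i.e. h = Δ (ρ_m − ρ_c)/ρ_m.
h = 29.5 km × 0.5/3.22 = 4.58 km.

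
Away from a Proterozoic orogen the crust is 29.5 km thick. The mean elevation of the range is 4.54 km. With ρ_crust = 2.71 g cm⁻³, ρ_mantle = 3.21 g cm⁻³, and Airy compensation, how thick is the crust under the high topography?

Root depth r = h ρ_c / (ρ_m − ρ_c) = 4.54 km × 2.71 / 0.5 = 24.61 km.
Total thickness = T + h + r = 29.5 km + 4.54 km + 24.61 km = 58.6 km.

58.6 km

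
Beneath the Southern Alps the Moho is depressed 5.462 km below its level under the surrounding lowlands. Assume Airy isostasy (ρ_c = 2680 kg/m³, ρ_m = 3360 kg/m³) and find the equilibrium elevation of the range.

1.39 km

By Archimedes' principle applied to the lithosphere: ρ_c h = (ρ_m − ρ_c) r.
h = r (ρ_m − ρ_c) / ρ_c = 5.462 km × (3360 − 2680) / 2680 = 1.39 km.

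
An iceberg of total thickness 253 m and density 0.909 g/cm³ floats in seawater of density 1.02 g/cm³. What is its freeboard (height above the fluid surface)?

27.5 m

Floating equilibrium: submerged depth d = t ρ_obj/ρ_fluid = 253 m × 0.909/1.02 = 225.5 m.
Freeboard = t − d = 253 m − 225.5 m = 27.5 m.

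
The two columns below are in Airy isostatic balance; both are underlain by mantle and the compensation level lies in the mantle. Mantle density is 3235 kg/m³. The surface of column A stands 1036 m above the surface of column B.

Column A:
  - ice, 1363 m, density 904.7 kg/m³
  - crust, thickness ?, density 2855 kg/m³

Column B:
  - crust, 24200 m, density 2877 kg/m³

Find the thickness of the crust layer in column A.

23300 m

Take the compensation level at the base of the deeper column (depth z_c below the surface of column A) and equate Σ ρ_i t_i down to z_c; mantle fills any gap and the z_c terms cancel.
Column A: 1363×904.7 + x×2855 + (z_c − 1363 − x)×3235
Column B: 1036×0 + 24200×2877 + (z_c − 1036 − 24200)×3235
The z_c×3235 term appears on both sides and cancels. Collect the known terms of each column as K = Σ(ρt)_known − 3235 × (depth of known layers): K_A = 1233106.1 − 3235×1363 = −3176198.9; K_B = 69623400 − 3235×(1036 + 24200) = −12015060.
Balance: K_A − x×(3235 − 2855) = K_B, so x = (K_A − K_B)/(3235 − 2855) = 8838860/380 = 23300 m.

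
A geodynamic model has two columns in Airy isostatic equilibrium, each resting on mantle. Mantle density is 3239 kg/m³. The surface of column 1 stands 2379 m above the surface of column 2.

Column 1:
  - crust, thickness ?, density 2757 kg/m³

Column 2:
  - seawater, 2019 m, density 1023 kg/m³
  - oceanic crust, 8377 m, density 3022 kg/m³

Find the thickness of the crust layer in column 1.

29000 m

Take the compensation level at the base of the deeper column (depth z_c below the surface of column 1) and equate Σ ρ_i t_i down to z_c; mantle fills any gap and the z_c terms cancel.
Column 1: x×2757 + (z_c − 0 − x)×3239
Column 2: 2379×0 + 2019×1023 + 8377×3022 + (z_c − 2379 − 10396)×3239
The z_c×3239 term appears on both sides and cancels. Collect the known terms of each column as K = Σ(ρt)_known − 3239 × (depth of known layers): K_1 = 0 − 3239×0 = 0; K_2 = 27380731 − 3239×(2379 + 10396) = −13997494.
Balance: K_1 − x×(3239 − 2757) = K_2, so x = (K_1 − K_2)/(3239 − 2757) = 13997500/482 = 29000 m.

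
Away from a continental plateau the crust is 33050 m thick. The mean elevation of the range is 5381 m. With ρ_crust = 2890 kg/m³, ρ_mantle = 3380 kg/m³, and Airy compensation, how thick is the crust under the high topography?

70200 m

Root depth r = h ρ_c / (ρ_m − ρ_c) = 5381 m × 2890 / 490 = 31740 m.
Total thickness = T + h + r = 33050 m + 5381 m + 31740 m = 70200 m.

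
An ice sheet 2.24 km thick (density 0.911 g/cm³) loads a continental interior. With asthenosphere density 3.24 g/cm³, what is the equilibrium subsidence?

Equating mass per unit area of the two columns: the ice load ρ_ice t is balanced by mantle displaced below, ρ_m s.
s = t ρ_ice / ρ_m = 2.24 km × 0.911/3.24 = 0.63 km.

0.63 km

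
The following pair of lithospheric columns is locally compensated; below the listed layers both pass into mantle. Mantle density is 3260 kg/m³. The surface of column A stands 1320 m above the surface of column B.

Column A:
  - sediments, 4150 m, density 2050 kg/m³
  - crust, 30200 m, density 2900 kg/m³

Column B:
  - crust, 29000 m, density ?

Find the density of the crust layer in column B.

Take the compensation level at the base of the deeper column (depth z_c below the surface of column A) and equate Σ ρ_i t_i down to z_c; mantle fills any gap and the z_c terms cancel.
Column A: 4150×2050 + 30200×2900 + (z_c − 34350)×3260
Column B: 1320×0 + 29000×ρ + (z_c − 1320 − 29000)×3260
The z_c×3260 term appears on both sides and cancels. Collect the known terms of each column as K = Σ(ρt)_known − 3260 × (depth of known layers): K_A = 96087500 − 3260×34350 = −15893500; K_B = 0 − 3260×(1320 + 29000) = −98843200.
Balance: K_A = K_B + 29000×ρ, so ρ = (K_A − K_B)/29000 = 82949700/29000 = 2860 kg/m³.

2860 kg/m³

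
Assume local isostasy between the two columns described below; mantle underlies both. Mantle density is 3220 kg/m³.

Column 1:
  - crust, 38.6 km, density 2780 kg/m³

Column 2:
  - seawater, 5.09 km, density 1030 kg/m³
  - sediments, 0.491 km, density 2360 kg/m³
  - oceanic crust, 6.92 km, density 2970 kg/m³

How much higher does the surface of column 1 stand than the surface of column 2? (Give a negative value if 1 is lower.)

For any compensation level in the mantle, the mantle terms cancel and isostasy reduces to e = (Σt_1 − Σt_2) − (Σ(ρt)_1 − Σ(ρt)_2) / ρ_m.
Σt_1 = 38.6 km; Σt_2 = 12.501 km; Σ(ρt)_1 = 107308; Σ(ρt)_2 = 26953.86 (in km·kg/m³).
e = (38.6 − 12.501) − (107308 − 26953.86) / 3220 = 1.14 km.

1.14 km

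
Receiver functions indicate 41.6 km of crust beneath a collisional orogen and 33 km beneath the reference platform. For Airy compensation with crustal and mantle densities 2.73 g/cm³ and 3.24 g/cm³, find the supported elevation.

1.35 km

Excess crust Δ = 41.6 km − 33 km = 8.6 km, split between elevation h and root r with h + r = Δ.
Airy balance ρ_c h = (ρ_m − ρ_c) r gives r = h ρ_c/(ρ_m − ρ_c), so h (1 + ρ_c/(ρ_m − ρ_c)) = Δ, i.e. h = Δ (ρ_m − ρ_c)/ρ_m.
h = 8.6 km × 0.51/3.24 = 1.35 km.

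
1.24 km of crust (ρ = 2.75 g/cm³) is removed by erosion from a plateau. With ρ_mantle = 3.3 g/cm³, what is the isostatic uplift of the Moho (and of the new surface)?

1.03 km

Unloading: uplift u = e ρ_c/ρ_m = 1.24 km × 2.75/3.3 = 1.03 km.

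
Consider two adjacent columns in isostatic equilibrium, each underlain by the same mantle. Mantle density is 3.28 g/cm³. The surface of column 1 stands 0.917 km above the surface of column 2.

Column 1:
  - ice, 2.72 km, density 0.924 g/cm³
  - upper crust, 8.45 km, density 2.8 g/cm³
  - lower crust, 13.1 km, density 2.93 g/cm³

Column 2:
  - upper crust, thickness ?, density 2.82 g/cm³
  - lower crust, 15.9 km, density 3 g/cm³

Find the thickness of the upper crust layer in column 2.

16.5 km

Take the compensation level at the base of the deeper column (depth z_c below the surface of column 1) and equate Σ ρ_i t_i down to z_c; mantle fills any gap and the z_c terms cancel.
Column 1: 2.72×0.924 + 8.45×2.8 + 13.1×2.93 + (z_c − 24.27)×3.28
Column 2: 0.917×0 + x×2.82 + 15.9×3 + (z_c − 0.917 − 15.9 − x)×3.28
The z_c×3.28 term appears on both sides and cancels. Collect the known terms of each column as K = Σ(ρt)_known − 3.28 × (depth of known layers): K_1 = 64.55628 − 3.28×24.27 = −15.04932; K_2 = 47.7 − 3.28×(0.917 + 15.9) = −7.45976.
Balance: K_1 = K_2 − x×(3.28 − 2.82), so x = (K_2 − K_1)/(3.28 − 2.82) = 7.58956/0.46 = 16.5 km.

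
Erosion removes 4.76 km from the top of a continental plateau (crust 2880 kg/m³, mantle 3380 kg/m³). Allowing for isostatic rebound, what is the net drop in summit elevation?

Rebound u = e ρ_c/ρ_m = 4.76 km × 2880/3380 = 4.056 km.
Net surface drop = e − u = 4.76 km − 4.056 km = e (ρ_m − ρ_c)/ρ_m = 0.704 km.

0.704 km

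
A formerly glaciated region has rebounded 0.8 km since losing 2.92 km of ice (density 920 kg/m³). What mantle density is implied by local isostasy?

ρ_m = ρ_ice t / u = 920 × 2.92 km/0.8 km = 3360 kg/m³.

3360 kg/m³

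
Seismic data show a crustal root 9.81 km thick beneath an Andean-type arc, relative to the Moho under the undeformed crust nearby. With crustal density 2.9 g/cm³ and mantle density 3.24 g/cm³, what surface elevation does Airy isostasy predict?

1.15 km

In Airy isostatic equilibrium: ρ_c h = (ρ_m − ρ_c) r.
h = r (ρ_m − ρ_c) / ρ_c = 9.81 km × (3.24 − 2.9) / 2.9 = 1.15 km.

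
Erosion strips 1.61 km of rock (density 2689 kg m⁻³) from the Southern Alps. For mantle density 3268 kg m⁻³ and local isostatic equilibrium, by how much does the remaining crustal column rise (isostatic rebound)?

Unloading: uplift u = e ρ_c/ρ_m = 1.61 km × 2689/3268 = 1.32 km.

1.32 km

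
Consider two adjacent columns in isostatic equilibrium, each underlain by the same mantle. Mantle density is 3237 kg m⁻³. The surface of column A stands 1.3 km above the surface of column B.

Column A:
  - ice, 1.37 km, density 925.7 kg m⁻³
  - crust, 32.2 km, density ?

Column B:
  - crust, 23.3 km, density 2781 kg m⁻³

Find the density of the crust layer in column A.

2870 kg m⁻³

Take the compensation level at the base of the deeper column (depth z_c below the surface of column A) and equate Σ ρ_i t_i down to z_c; mantle fills any gap and the z_c terms cancel.
Column A: 1.37×925.7 + 32.2×ρ + (z_c − 33.57)×3237
Column B: 1.3×0 + 23.3×2781 + (z_c − 1.3 − 23.3)×3237
The z_c×3237 term appears on both sides and cancels. Collect the known terms of each column as K = Σ(ρt)_known − 3237 × (depth of known layers): K_A = 1268.209 − 3237×33.57 = −107397.881; K_B = 64797.3 − 3237×(1.3 + 23.3) = −14832.9.
Balance: K_A + 32.2×ρ = K_B, so ρ = (K_B − K_A)/32.2 = 92565/32.2 = 2870 kg m⁻³.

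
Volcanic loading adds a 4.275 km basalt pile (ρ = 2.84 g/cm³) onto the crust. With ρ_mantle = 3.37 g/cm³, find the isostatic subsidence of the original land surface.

Subaerial loading: s = t ρ_load / ρ_m.
s = 4.275 km × 2.84/3.37 = 3.6 km.

3.6 km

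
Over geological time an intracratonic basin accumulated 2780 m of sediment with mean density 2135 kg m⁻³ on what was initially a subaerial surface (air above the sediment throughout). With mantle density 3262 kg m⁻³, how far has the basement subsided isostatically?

1820 m

Subaerial load: s = t ρ_sed / ρ_m = 2780 m × 2135/3262 = 1820 m.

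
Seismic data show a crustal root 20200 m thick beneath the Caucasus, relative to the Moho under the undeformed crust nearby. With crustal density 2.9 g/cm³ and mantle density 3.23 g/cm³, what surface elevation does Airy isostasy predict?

2300 m

In Airy isostatic equilibrium: ρ_c h = (ρ_m − ρ_c) r.
h = r (ρ_m − ρ_c) / ρ_c = 20200 m × (3.23 − 2.9) / 2.9 = 2300 m.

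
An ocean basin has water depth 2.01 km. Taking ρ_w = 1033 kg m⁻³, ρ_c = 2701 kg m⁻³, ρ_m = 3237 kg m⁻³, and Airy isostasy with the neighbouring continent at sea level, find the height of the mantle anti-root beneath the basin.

Equating mass per unit area of the two columns: replacing crust with seawater at the top is compensated by replacing crust with mantle at the base: d (ρ_c − ρ_w) = a (ρ_m − ρ_c).
a = d (ρ_c − ρ_w)/(ρ_m − ρ_c) = 2.01 km × 1668/536 = 6.25 km.

6.25 km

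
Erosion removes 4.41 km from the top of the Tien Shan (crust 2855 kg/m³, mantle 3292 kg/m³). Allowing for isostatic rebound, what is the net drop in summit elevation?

Rebound u = e ρ_c/ρ_m = 4.41 km × 2855/3292 = 3.825 km.
Net surface drop = e − u = 4.41 km − 3.825 km = e (ρ_m − ρ_c)/ρ_m = 0.585 km.

0.585 km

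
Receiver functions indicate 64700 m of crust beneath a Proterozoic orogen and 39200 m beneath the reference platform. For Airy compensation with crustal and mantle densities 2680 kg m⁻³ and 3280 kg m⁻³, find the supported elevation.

4660 m

Excess crust Δ = 64700 m − 39200 m = 25500 m, split between elevation h and root r with h + r = Δ.
Airy balance ρ_c h = (ρ_m − ρ_c) r gives r = h ρ_c/(ρ_m − ρ_c), so h (1 + ρ_c/(ρ_m − ρ_c)) = Δ, i.e. h = Δ (ρ_m − ρ_c)/ρ_m.
h = 25500 m × 600/3280 = 4660 m.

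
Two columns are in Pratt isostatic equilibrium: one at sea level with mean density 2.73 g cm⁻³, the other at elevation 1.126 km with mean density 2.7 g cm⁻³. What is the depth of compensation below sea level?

ρ_ref D = ρ (D + h) → D (ρ_ref − ρ) = ρ h.
D = ρ h/(ρ_ref − ρ) = 2.7 × 1.126 km/(2.73 − 2.7) = 101 km.

101 km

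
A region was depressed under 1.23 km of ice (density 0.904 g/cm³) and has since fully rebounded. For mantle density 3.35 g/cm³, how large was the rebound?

Removing the load lets mantle flow back in; uplift u satisfies ρ_ice t = ρ_m u.
u = t ρ_ice/ρ_m = 1.23 km × 0.904/3.35 = 0.332 km.

0.332 km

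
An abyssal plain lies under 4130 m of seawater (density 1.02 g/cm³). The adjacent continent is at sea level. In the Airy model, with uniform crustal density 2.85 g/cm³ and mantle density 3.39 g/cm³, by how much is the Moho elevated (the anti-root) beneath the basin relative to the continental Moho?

14000 m

By Archimedes' principle applied to the lithosphere: replacing crust with seawater at the top is compensated by replacing crust with mantle at the base: d (ρ_c − ρ_w) = a (ρ_m − ρ_c).
a = d (ρ_c − ρ_w)/(ρ_m − ρ_c) = 4130 m × 1.83/0.54 = 14000 m.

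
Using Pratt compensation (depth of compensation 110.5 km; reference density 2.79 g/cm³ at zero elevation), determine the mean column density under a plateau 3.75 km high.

2.7 g/cm³

Pratt balance: ρ_ref D = ρ (D + h).
ρ = ρ_ref D/(D + h) = 2.79 × 110.5 km/(110.5 km + 3.75 km) = 2.7 g/cm³.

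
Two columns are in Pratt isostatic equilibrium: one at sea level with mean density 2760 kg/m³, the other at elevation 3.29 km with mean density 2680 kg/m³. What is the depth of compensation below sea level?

110 km

ρ_ref D = ρ (D + h) → D (ρ_ref − ρ) = ρ h.
D = ρ h/(ρ_ref − ρ) = 2680 × 3.29 km/(2760 − 2680) = 110 km.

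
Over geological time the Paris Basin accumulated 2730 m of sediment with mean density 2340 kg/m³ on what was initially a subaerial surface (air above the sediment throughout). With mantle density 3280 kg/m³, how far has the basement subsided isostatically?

1950 m

Subaerial load: s = t ρ_sed / ρ_m = 2730 m × 2340/3280 = 1950 m.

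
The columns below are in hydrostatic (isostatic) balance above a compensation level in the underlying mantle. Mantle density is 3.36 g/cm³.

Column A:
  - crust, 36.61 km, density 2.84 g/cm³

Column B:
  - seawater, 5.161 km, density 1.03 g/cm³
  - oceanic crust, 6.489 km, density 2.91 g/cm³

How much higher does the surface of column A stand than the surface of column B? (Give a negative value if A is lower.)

1.22 km

For any compensation level in the mantle, the mantle terms cancel and isostasy reduces to e = (Σt_A − Σt_B) − (Σ(ρt)_A − Σ(ρt)_B) / ρ_m.
Σt_A = 36.61 km; Σt_B = 11.65 km; Σ(ρt)_A = 103.9724; Σ(ρt)_B = 24.19882 (in km·g/cm³).
e = (36.61 − 11.65) − (103.9724 − 24.19882) / 3.36 = 1.22 km.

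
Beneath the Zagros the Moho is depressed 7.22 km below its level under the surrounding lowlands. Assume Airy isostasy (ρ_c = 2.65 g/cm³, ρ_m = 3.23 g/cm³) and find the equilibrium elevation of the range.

By Archimedes' principle applied to the lithosphere: ρ_c h = (ρ_m − ρ_c) r.
h = r (ρ_m − ρ_c) / ρ_c = 7.22 km × (3.23 − 2.65) / 2.65 = 1.58 km.

1.58 km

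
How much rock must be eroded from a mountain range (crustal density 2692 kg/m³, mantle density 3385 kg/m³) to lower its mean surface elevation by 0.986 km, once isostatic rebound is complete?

Net drop Δ = e − u = e − e ρ_c/ρ_m = e (ρ_m − ρ_c)/ρ_m.
e = Δ ρ_m/(ρ_m − ρ_c) = 0.986 km × 3385/693 = 4.82 km.

4.82 km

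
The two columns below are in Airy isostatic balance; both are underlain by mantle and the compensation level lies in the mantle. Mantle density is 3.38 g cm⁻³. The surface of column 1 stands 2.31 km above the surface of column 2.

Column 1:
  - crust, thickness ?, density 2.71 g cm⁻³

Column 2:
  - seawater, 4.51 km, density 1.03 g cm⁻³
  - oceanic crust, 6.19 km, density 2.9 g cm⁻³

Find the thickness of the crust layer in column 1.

31.9 km

Take the compensation level at the base of the deeper column (depth z_c below the surface of column 1) and equate Σ ρ_i t_i down to z_c; mantle fills any gap and the z_c terms cancel.
Column 1: x×2.71 + (z_c − 0 − x)×3.38
Column 2: 2.31×0 + 4.51×1.03 + 6.19×2.9 + (z_c − 2.31 − 10.7)×3.38
The z_c×3.38 term appears on both sides and cancels. Collect the known terms of each column as K = Σ(ρt)_known − 3.38 × (depth of known layers): K_1 = 0 − 3.38×0 = 0; K_2 = 22.5963 − 3.38×(2.31 + 10.7) = −21.3775.
Balance: K_1 − x×(3.38 − 2.71) = K_2, so x = (K_1 − K_2)/(3.38 − 2.71) = 21.3775/0.67 = 31.9 km.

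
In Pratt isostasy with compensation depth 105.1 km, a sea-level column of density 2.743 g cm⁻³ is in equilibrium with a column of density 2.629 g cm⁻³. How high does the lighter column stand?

4.56 km

ρ_ref D = ρ (D + h) → h = D (ρ_ref − ρ)/ρ.
h = 105.1 km × (2.743 − 2.629)/2.629 = 4.56 km.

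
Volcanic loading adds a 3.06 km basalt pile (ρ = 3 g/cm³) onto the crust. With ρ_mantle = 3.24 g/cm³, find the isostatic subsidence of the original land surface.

2.83 km

Subaerial loading: s = t ρ_load / ρ_m.
s = 3.06 km × 3/3.24 = 2.83 km.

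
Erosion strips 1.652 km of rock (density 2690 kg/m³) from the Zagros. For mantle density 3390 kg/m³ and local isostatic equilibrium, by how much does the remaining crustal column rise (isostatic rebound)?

Unloading: uplift u = e ρ_c/ρ_m = 1.652 km × 2690/3390 = 1.31 km.

1.31 km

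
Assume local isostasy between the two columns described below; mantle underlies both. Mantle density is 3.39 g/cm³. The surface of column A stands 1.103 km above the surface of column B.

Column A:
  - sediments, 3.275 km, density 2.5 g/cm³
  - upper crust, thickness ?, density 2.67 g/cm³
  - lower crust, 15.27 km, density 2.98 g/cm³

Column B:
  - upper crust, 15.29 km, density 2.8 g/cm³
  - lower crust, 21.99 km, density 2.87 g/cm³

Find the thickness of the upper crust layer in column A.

Take the compensation level at the base of the deeper column (depth z_c below the surface of column A) and equate Σ ρ_i t_i down to z_c; mantle fills any gap and the z_c terms cancel.
Column A: 3.275×2.5 + x×2.67 + 15.27×2.98 + (z_c − 18.545 − x)×3.39
Column B: 1.103×0 + 15.29×2.8 + 21.99×2.87 + (z_c − 1.103 − 37.28)×3.39
The z_c×3.39 term appears on both sides and cancels. Collect the known terms of each column as K = Σ(ρt)_known − 3.39 × (depth of known layers): K_A = 53.6921 − 3.39×18.545 = −9.17545; K_B = 105.9233 − 3.39×(1.103 + 37.28) = −24.19507.
Balance: K_A − x×(3.39 − 2.67) = K_B, so x = (K_A − K_B)/(3.39 − 2.67) = 15.0196/0.72 = 20.9 km.

20.9 km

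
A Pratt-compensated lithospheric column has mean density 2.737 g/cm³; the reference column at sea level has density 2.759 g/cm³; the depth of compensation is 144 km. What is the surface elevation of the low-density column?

1.16 km

ρ_ref D = ρ (D + h) → h = D (ρ_ref − ρ)/ρ.
h = 144 km × (2.759 − 2.737)/2.737 = 1.16 km.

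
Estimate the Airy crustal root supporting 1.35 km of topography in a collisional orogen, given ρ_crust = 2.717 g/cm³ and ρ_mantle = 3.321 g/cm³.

By Archimedes' principle applied to the lithosphere: the weight of the topography is balanced by the buoyancy of the root, ρ_c h = (ρ_m − ρ_c) r.
r = h · ρ_c / (ρ_m − ρ_c) = 1.35 km × 2.717 / (3.321 − 2.717) = 6.07 km.

6.07 km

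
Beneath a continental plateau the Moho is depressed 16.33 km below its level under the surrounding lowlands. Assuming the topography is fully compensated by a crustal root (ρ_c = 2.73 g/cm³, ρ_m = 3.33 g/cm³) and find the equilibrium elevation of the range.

Balancing pressure at the compensation depth: ρ_c h = (ρ_m − ρ_c) r.
h = r (ρ_m − ρ_c) / ρ_c = 16.33 km × (3.33 − 2.73) / 2.73 = 3.59 km.

3.59 km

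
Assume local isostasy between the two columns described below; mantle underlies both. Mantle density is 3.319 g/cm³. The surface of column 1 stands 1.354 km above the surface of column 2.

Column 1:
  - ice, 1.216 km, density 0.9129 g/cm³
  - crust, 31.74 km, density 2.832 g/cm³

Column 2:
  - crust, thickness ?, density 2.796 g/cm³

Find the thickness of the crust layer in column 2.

26.6 km

Take the compensation level at the base of the deeper column (depth z_c below the surface of column 1) and equate Σ ρ_i t_i down to z_c; mantle fills any gap and the z_c terms cancel.
Column 1: 1.216×0.9129 + 31.74×2.832 + (z_c − 32.956)×3.319
Column 2: 1.354×0 + x×2.796 + (z_c − 1.354 − 0 − x)×3.319
The z_c×3.319 term appears on both sides and cancels. Collect the known terms of each column as K = Σ(ρt)_known − 3.319 × (depth of known layers): K_1 = 90.9977664 − 3.319×32.956 = −18.3831976; K_2 = 0 − 3.319×(1.354 + 0) = −4.493926.
Balance: K_1 = K_2 − x×(3.319 − 2.796), so x = (K_2 − K_1)/(3.319 − 2.796) = 13.8893/0.523 = 26.6 km.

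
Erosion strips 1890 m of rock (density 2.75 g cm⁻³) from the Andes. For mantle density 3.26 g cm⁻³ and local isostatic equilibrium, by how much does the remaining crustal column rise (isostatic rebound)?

Unloading: uplift u = e ρ_c/ρ_m = 1890 m × 2.75/3.26 = 1590 m.

1590 m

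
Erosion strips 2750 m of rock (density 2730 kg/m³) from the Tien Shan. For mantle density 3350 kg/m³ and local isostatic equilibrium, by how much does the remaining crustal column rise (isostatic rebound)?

Unloading: uplift u = e ρ_c/ρ_m = 2750 m × 2730/3350 = 2240 m.

2240 m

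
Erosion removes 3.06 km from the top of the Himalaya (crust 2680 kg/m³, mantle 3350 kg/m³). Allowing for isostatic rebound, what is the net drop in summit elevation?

0.612 km

Rebound u = e ρ_c/ρ_m = 3.06 km × 2680/3350 = 2.448 km.
Net surface drop = e − u = 3.06 km − 2.448 km = e (ρ_m − ρ_c)/ρ_m = 0.612 km.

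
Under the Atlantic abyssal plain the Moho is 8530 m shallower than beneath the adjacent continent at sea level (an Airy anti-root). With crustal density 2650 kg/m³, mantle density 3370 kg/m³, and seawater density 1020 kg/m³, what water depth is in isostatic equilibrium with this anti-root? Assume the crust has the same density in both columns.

3770 m

Replacing a thickness d of crust by seawater at the top must be balanced by replacing crust with mantle at the base: d (ρ_c − ρ_w) = a (ρ_m − ρ_c).
d = a (ρ_m − ρ_c)/(ρ_c − ρ_w) = 8530 m × 720/1630 = 3770 m.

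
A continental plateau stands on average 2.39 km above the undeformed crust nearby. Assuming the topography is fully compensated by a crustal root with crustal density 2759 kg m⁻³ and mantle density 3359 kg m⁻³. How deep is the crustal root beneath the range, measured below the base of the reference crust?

11 km

By Archimedes' principle applied to the lithosphere: the weight of the topography is balanced by the buoyancy of the root, ρ_c h = (ρ_m − ρ_c) r.
r = h · ρ_c / (ρ_m − ρ_c) = 2.39 km × 2759 / (3359 − 2759) = 11 km.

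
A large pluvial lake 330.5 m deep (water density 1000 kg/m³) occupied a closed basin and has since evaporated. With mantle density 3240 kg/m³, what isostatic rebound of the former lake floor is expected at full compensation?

102 m

u = d ρ_w/ρ_m = 330.5 m × 1000/3240 = 102 m.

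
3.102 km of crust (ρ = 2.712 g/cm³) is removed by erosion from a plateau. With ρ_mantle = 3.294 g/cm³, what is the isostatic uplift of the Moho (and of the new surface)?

2.55 km

Unloading: uplift u = e ρ_c/ρ_m = 3.102 km × 2.712/3.294 = 2.55 km.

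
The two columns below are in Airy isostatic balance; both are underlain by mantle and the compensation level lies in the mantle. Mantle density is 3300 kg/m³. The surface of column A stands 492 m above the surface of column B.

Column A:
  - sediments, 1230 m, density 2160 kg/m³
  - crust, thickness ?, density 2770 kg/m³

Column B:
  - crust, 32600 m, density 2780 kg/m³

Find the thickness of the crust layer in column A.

Take the compensation level at the base of the deeper column (depth z_c below the surface of column A) and equate Σ ρ_i t_i down to z_c; mantle fills any gap and the z_c terms cancel.
Column A: 1230×2160 + x×2770 + (z_c − 1230 − x)×3300
Column B: 492×0 + 32600×2780 + (z_c − 492 − 32600)×3300
The z_c×3300 term appears on both sides and cancels. Collect the known terms of each column as K = Σ(ρt)_known − 3300 × (depth of known layers): K_A = 2656800 − 3300×1230 = −1402200; K_B = 90628000 − 3300×(492 + 32600) = −18575600.
Balance: K_A − x×(3300 − 2770) = K_B, so x = (K_A − K_B)/(3300 − 2770) = 17173400/530 = 32400 m.

32400 m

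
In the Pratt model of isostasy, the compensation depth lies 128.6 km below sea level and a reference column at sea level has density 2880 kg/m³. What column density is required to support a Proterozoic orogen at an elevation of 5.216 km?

2770 kg/m³

Pratt balance: ρ_ref D = ρ (D + h).
ρ = ρ_ref D/(D + h) = 2880 × 128.6 km/(128.6 km + 5.216 km) = 2770 kg/m³.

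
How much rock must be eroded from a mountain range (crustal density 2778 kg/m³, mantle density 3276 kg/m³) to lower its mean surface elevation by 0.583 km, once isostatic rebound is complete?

Net drop Δ = e − u = e − e ρ_c/ρ_m = e (ρ_m − ρ_c)/ρ_m.
e = Δ ρ_m/(ρ_m − ρ_c) = 0.583 km × 3276/498 = 3.84 km.

3.84 km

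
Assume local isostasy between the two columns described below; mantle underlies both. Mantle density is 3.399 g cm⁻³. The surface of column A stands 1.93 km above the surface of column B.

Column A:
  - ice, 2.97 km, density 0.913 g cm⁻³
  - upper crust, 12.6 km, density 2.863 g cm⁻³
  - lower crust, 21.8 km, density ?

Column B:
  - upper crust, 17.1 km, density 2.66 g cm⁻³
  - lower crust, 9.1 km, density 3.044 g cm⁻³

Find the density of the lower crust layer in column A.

3.02 g cm⁻³

Take the compensation level at the base of the deeper column (depth z_c below the surface of column A) and equate Σ ρ_i t_i down to z_c; mantle fills any gap and the z_c terms cancel.
Column A: 2.97×0.913 + 12.6×2.863 + 21.8×ρ + (z_c − 37.37)×3.399
Column B: 1.93×0 + 17.1×2.66 + 9.1×3.044 + (z_c − 1.93 − 26.2)×3.399
The z_c×3.399 term appears on both sides and cancels. Collect the known terms of each column as K = Σ(ρt)_known − 3.399 × (depth of known layers): K_A = 38.78541 − 3.399×37.37 = −88.23522; K_B = 73.1864 − 3.399×(1.93 + 26.2) = −22.42747.
Balance: K_A + 21.8×ρ = K_B, so ρ = (K_B − K_A)/21.8 = 65.8077/21.8 = 3.02 g cm⁻³.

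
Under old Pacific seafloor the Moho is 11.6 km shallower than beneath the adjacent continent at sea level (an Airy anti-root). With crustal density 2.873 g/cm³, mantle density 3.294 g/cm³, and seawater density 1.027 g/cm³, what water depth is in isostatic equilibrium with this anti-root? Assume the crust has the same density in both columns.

Replacing a thickness d of crust by seawater at the top must be balanced by replacing crust with mantle at the base: d (ρ_c − ρ_w) = a (ρ_m − ρ_c).
d = a (ρ_m − ρ_c)/(ρ_c − ρ_w) = 11.6 km × 0.421/1.846 = 2.65 km.

2.65 km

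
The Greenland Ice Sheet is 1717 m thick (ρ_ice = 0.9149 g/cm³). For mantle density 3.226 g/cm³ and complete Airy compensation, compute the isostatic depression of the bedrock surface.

Balancing pressure at the compensation depth: the ice load ρ_ice t is balanced by mantle displaced below, ρ_m s.
s = t ρ_ice / ρ_m = 1717 m × 0.9149/3.226 = 487 m.

487 m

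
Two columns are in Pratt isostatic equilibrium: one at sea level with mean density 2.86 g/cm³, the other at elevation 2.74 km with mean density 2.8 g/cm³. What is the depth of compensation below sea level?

ρ_ref D = ρ (D + h) → D (ρ_ref − ρ) = ρ h.
D = ρ h/(ρ_ref − ρ) = 2.8 × 2.74 km/(2.86 − 2.8) = 128 km.

128 km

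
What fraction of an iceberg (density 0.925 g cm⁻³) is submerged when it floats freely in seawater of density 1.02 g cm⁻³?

0.907

Submerged fraction = ρ_obj/ρ_fluid = 0.925/1.02 = 0.907.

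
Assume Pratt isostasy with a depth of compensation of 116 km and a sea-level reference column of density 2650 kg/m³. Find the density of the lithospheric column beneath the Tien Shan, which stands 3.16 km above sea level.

Pratt balance: ρ_ref D = ρ (D + h).
ρ = ρ_ref D/(D + h) = 2650 × 116 km/(116 km + 3.16 km) = 2580 kg/m³.

2580 kg/m³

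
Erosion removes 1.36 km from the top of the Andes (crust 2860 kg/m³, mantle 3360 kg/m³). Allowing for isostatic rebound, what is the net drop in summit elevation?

0.202 km

Rebound u = e ρ_c/ρ_m = 1.36 km × 2860/3360 = 1.158 km.
Net surface drop = e − u = 1.36 km − 1.158 km = e (ρ_m − ρ_c)/ρ_m = 0.202 km.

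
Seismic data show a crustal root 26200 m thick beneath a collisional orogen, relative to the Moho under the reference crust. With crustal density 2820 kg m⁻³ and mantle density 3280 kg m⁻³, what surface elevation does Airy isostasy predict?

4270 m

In Airy isostatic equilibrium: ρ_c h = (ρ_m − ρ_c) r.
h = r (ρ_m − ρ_c) / ρ_c = 26200 m × (3280 − 2820) / 2820 = 4270 m.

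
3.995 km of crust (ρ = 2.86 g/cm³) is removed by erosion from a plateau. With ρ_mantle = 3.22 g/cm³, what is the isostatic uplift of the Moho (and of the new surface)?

3.55 km

Unloading: uplift u = e ρ_c/ρ_m = 3.995 km × 2.86/3.22 = 3.55 km.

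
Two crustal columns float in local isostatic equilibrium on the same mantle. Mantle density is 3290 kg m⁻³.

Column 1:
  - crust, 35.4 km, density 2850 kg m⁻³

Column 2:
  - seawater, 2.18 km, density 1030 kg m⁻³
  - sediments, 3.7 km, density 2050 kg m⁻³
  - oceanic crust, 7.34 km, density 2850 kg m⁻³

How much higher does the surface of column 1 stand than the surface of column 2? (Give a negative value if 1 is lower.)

0.861 km

For any compensation level in the mantle, the mantle terms cancel and isostasy reduces to e = (Σt_1 − Σt_2) − (Σ(ρt)_1 − Σ(ρt)_2) / ρ_m.
Σt_1 = 35.4 km; Σt_2 = 13.22 km; Σ(ρt)_1 = 100890; Σ(ρt)_2 = 30749.4 (in km·kg m⁻³).
e = (35.4 − 13.22) − (100890 − 30749.4) / 3290 = 0.861 km.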